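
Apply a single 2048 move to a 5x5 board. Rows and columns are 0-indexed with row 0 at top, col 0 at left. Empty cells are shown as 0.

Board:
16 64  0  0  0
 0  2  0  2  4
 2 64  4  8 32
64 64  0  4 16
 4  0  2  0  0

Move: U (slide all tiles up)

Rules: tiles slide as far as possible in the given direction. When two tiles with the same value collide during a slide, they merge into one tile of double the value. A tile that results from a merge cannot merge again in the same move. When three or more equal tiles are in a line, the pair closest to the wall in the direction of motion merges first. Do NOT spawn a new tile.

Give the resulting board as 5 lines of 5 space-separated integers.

Answer:  16  64   4   2   4
  2   2   2   8  32
 64 128   0   4  16
  4   0   0   0   0
  0   0   0   0   0

Derivation:
Slide up:
col 0: [16, 0, 2, 64, 4] -> [16, 2, 64, 4, 0]
col 1: [64, 2, 64, 64, 0] -> [64, 2, 128, 0, 0]
col 2: [0, 0, 4, 0, 2] -> [4, 2, 0, 0, 0]
col 3: [0, 2, 8, 4, 0] -> [2, 8, 4, 0, 0]
col 4: [0, 4, 32, 16, 0] -> [4, 32, 16, 0, 0]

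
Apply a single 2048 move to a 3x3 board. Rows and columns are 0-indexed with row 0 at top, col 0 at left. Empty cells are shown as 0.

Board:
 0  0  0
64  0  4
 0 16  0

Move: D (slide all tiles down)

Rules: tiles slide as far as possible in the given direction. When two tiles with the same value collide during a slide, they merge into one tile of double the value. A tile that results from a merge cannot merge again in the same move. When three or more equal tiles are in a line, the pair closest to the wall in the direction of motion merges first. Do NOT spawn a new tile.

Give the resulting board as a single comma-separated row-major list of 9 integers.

Slide down:
col 0: [0, 64, 0] -> [0, 0, 64]
col 1: [0, 0, 16] -> [0, 0, 16]
col 2: [0, 4, 0] -> [0, 0, 4]

Answer: 0, 0, 0, 0, 0, 0, 64, 16, 4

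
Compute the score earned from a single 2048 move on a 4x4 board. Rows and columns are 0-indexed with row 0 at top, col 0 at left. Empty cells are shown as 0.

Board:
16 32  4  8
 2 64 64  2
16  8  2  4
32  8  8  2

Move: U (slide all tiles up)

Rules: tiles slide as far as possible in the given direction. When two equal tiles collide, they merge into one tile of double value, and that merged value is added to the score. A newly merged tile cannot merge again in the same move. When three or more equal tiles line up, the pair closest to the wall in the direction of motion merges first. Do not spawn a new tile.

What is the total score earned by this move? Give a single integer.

Answer: 16

Derivation:
Slide up:
col 0: [16, 2, 16, 32] -> [16, 2, 16, 32]  score +0 (running 0)
col 1: [32, 64, 8, 8] -> [32, 64, 16, 0]  score +16 (running 16)
col 2: [4, 64, 2, 8] -> [4, 64, 2, 8]  score +0 (running 16)
col 3: [8, 2, 4, 2] -> [8, 2, 4, 2]  score +0 (running 16)
Board after move:
16 32  4  8
 2 64 64  2
16 16  2  4
32  0  8  2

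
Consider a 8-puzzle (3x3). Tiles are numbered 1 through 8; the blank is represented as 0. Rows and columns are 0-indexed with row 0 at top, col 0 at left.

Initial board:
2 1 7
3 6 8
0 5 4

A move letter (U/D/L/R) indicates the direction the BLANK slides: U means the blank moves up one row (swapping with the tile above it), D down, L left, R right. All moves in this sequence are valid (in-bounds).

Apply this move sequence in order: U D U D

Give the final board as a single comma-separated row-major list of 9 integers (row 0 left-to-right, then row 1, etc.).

After move 1 (U):
2 1 7
0 6 8
3 5 4

After move 2 (D):
2 1 7
3 6 8
0 5 4

After move 3 (U):
2 1 7
0 6 8
3 5 4

After move 4 (D):
2 1 7
3 6 8
0 5 4

Answer: 2, 1, 7, 3, 6, 8, 0, 5, 4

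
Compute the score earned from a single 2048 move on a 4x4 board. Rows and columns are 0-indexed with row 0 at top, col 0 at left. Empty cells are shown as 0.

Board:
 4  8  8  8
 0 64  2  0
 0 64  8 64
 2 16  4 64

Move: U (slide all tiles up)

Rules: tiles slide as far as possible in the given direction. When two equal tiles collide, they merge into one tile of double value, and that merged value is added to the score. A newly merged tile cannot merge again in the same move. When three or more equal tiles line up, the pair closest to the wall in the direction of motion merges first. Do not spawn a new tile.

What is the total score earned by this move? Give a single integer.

Slide up:
col 0: [4, 0, 0, 2] -> [4, 2, 0, 0]  score +0 (running 0)
col 1: [8, 64, 64, 16] -> [8, 128, 16, 0]  score +128 (running 128)
col 2: [8, 2, 8, 4] -> [8, 2, 8, 4]  score +0 (running 128)
col 3: [8, 0, 64, 64] -> [8, 128, 0, 0]  score +128 (running 256)
Board after move:
  4   8   8   8
  2 128   2 128
  0  16   8   0
  0   0   4   0

Answer: 256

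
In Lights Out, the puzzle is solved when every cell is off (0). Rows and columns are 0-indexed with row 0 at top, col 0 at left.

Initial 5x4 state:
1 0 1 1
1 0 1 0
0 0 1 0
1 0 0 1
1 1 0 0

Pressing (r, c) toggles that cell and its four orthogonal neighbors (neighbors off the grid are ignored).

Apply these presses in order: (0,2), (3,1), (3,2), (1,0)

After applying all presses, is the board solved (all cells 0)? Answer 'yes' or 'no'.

Answer: no

Derivation:
After press 1 at (0,2):
1 1 0 0
1 0 0 0
0 0 1 0
1 0 0 1
1 1 0 0

After press 2 at (3,1):
1 1 0 0
1 0 0 0
0 1 1 0
0 1 1 1
1 0 0 0

After press 3 at (3,2):
1 1 0 0
1 0 0 0
0 1 0 0
0 0 0 0
1 0 1 0

After press 4 at (1,0):
0 1 0 0
0 1 0 0
1 1 0 0
0 0 0 0
1 0 1 0

Lights still on: 6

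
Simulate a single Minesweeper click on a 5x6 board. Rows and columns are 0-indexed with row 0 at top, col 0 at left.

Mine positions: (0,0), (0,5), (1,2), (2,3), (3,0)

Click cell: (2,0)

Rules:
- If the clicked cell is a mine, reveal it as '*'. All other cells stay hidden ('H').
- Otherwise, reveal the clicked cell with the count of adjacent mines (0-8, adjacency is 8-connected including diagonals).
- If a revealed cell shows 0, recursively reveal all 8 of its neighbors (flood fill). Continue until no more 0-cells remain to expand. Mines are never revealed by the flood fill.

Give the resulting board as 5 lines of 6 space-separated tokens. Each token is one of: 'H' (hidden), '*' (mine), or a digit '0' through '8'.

H H H H H H
H H H H H H
1 H H H H H
H H H H H H
H H H H H H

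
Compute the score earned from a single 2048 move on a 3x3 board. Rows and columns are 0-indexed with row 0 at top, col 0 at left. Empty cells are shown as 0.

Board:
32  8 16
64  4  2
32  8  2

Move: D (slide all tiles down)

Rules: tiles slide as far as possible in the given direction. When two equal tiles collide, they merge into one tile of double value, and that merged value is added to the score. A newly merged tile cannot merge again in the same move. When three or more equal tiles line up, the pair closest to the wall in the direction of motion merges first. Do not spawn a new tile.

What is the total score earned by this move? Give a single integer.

Answer: 4

Derivation:
Slide down:
col 0: [32, 64, 32] -> [32, 64, 32]  score +0 (running 0)
col 1: [8, 4, 8] -> [8, 4, 8]  score +0 (running 0)
col 2: [16, 2, 2] -> [0, 16, 4]  score +4 (running 4)
Board after move:
32  8  0
64  4 16
32  8  4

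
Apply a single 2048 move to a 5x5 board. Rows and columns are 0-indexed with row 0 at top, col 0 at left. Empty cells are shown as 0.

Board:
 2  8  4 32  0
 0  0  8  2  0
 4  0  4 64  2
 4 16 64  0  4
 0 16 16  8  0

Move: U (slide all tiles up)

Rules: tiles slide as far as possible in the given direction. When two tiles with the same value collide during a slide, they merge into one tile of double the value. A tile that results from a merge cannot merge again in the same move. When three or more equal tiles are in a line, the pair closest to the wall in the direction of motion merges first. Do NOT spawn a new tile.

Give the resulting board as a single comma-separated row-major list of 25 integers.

Answer: 2, 8, 4, 32, 2, 8, 32, 8, 2, 4, 0, 0, 4, 64, 0, 0, 0, 64, 8, 0, 0, 0, 16, 0, 0

Derivation:
Slide up:
col 0: [2, 0, 4, 4, 0] -> [2, 8, 0, 0, 0]
col 1: [8, 0, 0, 16, 16] -> [8, 32, 0, 0, 0]
col 2: [4, 8, 4, 64, 16] -> [4, 8, 4, 64, 16]
col 3: [32, 2, 64, 0, 8] -> [32, 2, 64, 8, 0]
col 4: [0, 0, 2, 4, 0] -> [2, 4, 0, 0, 0]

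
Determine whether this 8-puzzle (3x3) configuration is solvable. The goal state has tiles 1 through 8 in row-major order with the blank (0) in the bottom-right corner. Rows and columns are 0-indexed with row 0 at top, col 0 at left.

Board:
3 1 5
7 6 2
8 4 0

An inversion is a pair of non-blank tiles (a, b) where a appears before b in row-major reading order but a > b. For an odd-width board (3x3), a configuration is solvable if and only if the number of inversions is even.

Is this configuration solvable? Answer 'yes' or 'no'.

Inversions (pairs i<j in row-major order where tile[i] > tile[j] > 0): 10
10 is even, so the puzzle is solvable.

Answer: yes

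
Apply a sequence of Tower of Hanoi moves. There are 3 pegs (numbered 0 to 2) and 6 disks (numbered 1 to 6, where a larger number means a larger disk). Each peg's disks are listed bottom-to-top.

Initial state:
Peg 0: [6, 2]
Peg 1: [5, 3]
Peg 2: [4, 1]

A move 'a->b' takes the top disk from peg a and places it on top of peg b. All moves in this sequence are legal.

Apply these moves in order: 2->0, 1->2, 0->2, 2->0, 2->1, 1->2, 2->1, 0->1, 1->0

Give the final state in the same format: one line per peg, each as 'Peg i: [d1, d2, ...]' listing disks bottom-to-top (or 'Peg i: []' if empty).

Answer: Peg 0: [6, 2, 1]
Peg 1: [5, 3]
Peg 2: [4]

Derivation:
After move 1 (2->0):
Peg 0: [6, 2, 1]
Peg 1: [5, 3]
Peg 2: [4]

After move 2 (1->2):
Peg 0: [6, 2, 1]
Peg 1: [5]
Peg 2: [4, 3]

After move 3 (0->2):
Peg 0: [6, 2]
Peg 1: [5]
Peg 2: [4, 3, 1]

After move 4 (2->0):
Peg 0: [6, 2, 1]
Peg 1: [5]
Peg 2: [4, 3]

After move 5 (2->1):
Peg 0: [6, 2, 1]
Peg 1: [5, 3]
Peg 2: [4]

After move 6 (1->2):
Peg 0: [6, 2, 1]
Peg 1: [5]
Peg 2: [4, 3]

After move 7 (2->1):
Peg 0: [6, 2, 1]
Peg 1: [5, 3]
Peg 2: [4]

After move 8 (0->1):
Peg 0: [6, 2]
Peg 1: [5, 3, 1]
Peg 2: [4]

After move 9 (1->0):
Peg 0: [6, 2, 1]
Peg 1: [5, 3]
Peg 2: [4]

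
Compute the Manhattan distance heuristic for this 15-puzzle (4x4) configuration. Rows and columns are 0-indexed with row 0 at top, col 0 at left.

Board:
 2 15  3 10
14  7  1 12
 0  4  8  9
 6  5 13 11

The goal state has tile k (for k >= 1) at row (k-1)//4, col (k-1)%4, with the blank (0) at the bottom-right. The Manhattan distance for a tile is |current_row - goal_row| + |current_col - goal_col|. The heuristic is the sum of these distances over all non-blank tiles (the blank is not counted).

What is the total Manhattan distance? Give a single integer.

Tile 2: (0,0)->(0,1) = 1
Tile 15: (0,1)->(3,2) = 4
Tile 3: (0,2)->(0,2) = 0
Tile 10: (0,3)->(2,1) = 4
Tile 14: (1,0)->(3,1) = 3
Tile 7: (1,1)->(1,2) = 1
Tile 1: (1,2)->(0,0) = 3
Tile 12: (1,3)->(2,3) = 1
Tile 4: (2,1)->(0,3) = 4
Tile 8: (2,2)->(1,3) = 2
Tile 9: (2,3)->(2,0) = 3
Tile 6: (3,0)->(1,1) = 3
Tile 5: (3,1)->(1,0) = 3
Tile 13: (3,2)->(3,0) = 2
Tile 11: (3,3)->(2,2) = 2
Sum: 1 + 4 + 0 + 4 + 3 + 1 + 3 + 1 + 4 + 2 + 3 + 3 + 3 + 2 + 2 = 36

Answer: 36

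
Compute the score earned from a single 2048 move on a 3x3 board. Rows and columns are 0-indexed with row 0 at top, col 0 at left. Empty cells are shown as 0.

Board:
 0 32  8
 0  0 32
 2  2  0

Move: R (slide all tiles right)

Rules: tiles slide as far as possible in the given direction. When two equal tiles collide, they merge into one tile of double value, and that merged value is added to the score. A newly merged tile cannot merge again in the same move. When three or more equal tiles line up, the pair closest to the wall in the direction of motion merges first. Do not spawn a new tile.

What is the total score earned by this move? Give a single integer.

Answer: 4

Derivation:
Slide right:
row 0: [0, 32, 8] -> [0, 32, 8]  score +0 (running 0)
row 1: [0, 0, 32] -> [0, 0, 32]  score +0 (running 0)
row 2: [2, 2, 0] -> [0, 0, 4]  score +4 (running 4)
Board after move:
 0 32  8
 0  0 32
 0  0  4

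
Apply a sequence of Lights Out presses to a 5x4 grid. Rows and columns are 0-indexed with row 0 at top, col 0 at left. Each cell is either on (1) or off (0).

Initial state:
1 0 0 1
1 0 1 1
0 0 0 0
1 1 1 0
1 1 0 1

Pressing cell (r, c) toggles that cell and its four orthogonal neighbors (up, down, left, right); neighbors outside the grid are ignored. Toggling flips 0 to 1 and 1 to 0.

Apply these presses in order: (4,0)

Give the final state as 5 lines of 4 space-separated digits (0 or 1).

Answer: 1 0 0 1
1 0 1 1
0 0 0 0
0 1 1 0
0 0 0 1

Derivation:
After press 1 at (4,0):
1 0 0 1
1 0 1 1
0 0 0 0
0 1 1 0
0 0 0 1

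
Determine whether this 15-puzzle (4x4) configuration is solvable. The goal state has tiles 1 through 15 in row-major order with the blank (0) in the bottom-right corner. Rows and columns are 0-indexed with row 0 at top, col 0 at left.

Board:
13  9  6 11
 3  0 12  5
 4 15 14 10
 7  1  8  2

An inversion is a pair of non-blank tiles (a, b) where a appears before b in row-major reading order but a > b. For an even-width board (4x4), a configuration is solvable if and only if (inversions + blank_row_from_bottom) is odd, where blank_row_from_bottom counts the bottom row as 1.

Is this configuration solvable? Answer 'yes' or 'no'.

Answer: no

Derivation:
Inversions: 65
Blank is in row 1 (0-indexed from top), which is row 3 counting from the bottom (bottom = 1).
65 + 3 = 68, which is even, so the puzzle is not solvable.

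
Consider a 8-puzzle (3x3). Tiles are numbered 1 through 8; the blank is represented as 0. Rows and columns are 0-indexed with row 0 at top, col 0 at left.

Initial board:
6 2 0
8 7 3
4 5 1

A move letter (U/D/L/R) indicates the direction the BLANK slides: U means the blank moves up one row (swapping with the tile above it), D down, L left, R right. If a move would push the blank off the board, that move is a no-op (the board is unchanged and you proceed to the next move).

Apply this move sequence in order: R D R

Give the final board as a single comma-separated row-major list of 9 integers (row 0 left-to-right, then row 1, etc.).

After move 1 (R):
6 2 0
8 7 3
4 5 1

After move 2 (D):
6 2 3
8 7 0
4 5 1

After move 3 (R):
6 2 3
8 7 0
4 5 1

Answer: 6, 2, 3, 8, 7, 0, 4, 5, 1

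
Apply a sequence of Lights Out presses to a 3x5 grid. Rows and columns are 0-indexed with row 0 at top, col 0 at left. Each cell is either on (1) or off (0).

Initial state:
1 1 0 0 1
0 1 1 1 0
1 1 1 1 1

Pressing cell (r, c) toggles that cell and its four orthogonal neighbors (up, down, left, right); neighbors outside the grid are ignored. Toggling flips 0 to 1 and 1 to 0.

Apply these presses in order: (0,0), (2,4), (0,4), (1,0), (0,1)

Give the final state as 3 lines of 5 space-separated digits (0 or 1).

Answer: 0 1 1 1 0
0 1 1 1 0
0 1 1 0 0

Derivation:
After press 1 at (0,0):
0 0 0 0 1
1 1 1 1 0
1 1 1 1 1

After press 2 at (2,4):
0 0 0 0 1
1 1 1 1 1
1 1 1 0 0

After press 3 at (0,4):
0 0 0 1 0
1 1 1 1 0
1 1 1 0 0

After press 4 at (1,0):
1 0 0 1 0
0 0 1 1 0
0 1 1 0 0

After press 5 at (0,1):
0 1 1 1 0
0 1 1 1 0
0 1 1 0 0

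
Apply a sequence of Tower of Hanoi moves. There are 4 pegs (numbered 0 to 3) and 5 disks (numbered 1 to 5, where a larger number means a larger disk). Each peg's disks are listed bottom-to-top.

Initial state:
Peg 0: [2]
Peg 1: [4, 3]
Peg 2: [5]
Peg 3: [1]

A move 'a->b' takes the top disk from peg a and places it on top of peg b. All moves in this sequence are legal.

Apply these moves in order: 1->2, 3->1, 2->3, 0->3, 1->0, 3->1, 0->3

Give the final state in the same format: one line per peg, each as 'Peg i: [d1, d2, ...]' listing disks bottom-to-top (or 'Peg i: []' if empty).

Answer: Peg 0: []
Peg 1: [4, 2]
Peg 2: [5]
Peg 3: [3, 1]

Derivation:
After move 1 (1->2):
Peg 0: [2]
Peg 1: [4]
Peg 2: [5, 3]
Peg 3: [1]

After move 2 (3->1):
Peg 0: [2]
Peg 1: [4, 1]
Peg 2: [5, 3]
Peg 3: []

After move 3 (2->3):
Peg 0: [2]
Peg 1: [4, 1]
Peg 2: [5]
Peg 3: [3]

After move 4 (0->3):
Peg 0: []
Peg 1: [4, 1]
Peg 2: [5]
Peg 3: [3, 2]

After move 5 (1->0):
Peg 0: [1]
Peg 1: [4]
Peg 2: [5]
Peg 3: [3, 2]

After move 6 (3->1):
Peg 0: [1]
Peg 1: [4, 2]
Peg 2: [5]
Peg 3: [3]

After move 7 (0->3):
Peg 0: []
Peg 1: [4, 2]
Peg 2: [5]
Peg 3: [3, 1]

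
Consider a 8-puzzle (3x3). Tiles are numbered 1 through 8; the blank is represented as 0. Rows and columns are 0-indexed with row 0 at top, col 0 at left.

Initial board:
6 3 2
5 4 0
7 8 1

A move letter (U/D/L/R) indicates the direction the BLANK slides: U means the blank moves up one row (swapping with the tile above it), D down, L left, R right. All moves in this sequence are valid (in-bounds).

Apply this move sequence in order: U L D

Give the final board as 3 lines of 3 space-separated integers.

After move 1 (U):
6 3 0
5 4 2
7 8 1

After move 2 (L):
6 0 3
5 4 2
7 8 1

After move 3 (D):
6 4 3
5 0 2
7 8 1

Answer: 6 4 3
5 0 2
7 8 1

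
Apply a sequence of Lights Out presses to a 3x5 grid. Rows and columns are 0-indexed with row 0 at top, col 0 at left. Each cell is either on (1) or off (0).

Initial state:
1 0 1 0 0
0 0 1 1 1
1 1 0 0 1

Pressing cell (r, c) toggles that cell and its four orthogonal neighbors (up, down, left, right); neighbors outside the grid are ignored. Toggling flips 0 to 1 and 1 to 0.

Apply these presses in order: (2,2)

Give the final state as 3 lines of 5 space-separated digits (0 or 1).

After press 1 at (2,2):
1 0 1 0 0
0 0 0 1 1
1 0 1 1 1

Answer: 1 0 1 0 0
0 0 0 1 1
1 0 1 1 1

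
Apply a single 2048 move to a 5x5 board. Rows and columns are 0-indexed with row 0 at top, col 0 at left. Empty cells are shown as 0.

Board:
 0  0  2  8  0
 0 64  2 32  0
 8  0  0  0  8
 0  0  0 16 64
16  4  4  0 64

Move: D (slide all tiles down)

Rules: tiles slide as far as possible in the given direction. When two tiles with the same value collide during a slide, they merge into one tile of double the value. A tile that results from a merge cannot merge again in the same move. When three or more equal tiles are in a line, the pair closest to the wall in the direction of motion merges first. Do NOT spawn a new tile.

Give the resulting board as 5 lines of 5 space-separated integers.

Answer:   0   0   0   0   0
  0   0   0   0   0
  0   0   0   8   0
  8  64   4  32   8
 16   4   4  16 128

Derivation:
Slide down:
col 0: [0, 0, 8, 0, 16] -> [0, 0, 0, 8, 16]
col 1: [0, 64, 0, 0, 4] -> [0, 0, 0, 64, 4]
col 2: [2, 2, 0, 0, 4] -> [0, 0, 0, 4, 4]
col 3: [8, 32, 0, 16, 0] -> [0, 0, 8, 32, 16]
col 4: [0, 0, 8, 64, 64] -> [0, 0, 0, 8, 128]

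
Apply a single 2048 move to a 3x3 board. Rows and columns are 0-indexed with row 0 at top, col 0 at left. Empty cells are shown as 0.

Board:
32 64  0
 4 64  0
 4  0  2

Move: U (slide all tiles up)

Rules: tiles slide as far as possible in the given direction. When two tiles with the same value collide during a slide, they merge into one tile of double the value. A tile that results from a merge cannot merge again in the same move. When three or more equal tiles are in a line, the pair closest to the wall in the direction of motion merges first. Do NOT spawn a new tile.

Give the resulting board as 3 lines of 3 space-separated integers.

Answer:  32 128   2
  8   0   0
  0   0   0

Derivation:
Slide up:
col 0: [32, 4, 4] -> [32, 8, 0]
col 1: [64, 64, 0] -> [128, 0, 0]
col 2: [0, 0, 2] -> [2, 0, 0]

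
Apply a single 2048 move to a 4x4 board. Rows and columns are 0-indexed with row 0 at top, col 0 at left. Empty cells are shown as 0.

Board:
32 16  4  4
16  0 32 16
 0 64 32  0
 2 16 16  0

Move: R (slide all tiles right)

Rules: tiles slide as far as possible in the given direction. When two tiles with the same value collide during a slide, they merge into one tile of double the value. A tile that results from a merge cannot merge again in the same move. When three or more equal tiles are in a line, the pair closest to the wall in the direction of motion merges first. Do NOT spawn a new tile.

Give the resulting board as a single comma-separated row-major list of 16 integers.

Answer: 0, 32, 16, 8, 0, 16, 32, 16, 0, 0, 64, 32, 0, 0, 2, 32

Derivation:
Slide right:
row 0: [32, 16, 4, 4] -> [0, 32, 16, 8]
row 1: [16, 0, 32, 16] -> [0, 16, 32, 16]
row 2: [0, 64, 32, 0] -> [0, 0, 64, 32]
row 3: [2, 16, 16, 0] -> [0, 0, 2, 32]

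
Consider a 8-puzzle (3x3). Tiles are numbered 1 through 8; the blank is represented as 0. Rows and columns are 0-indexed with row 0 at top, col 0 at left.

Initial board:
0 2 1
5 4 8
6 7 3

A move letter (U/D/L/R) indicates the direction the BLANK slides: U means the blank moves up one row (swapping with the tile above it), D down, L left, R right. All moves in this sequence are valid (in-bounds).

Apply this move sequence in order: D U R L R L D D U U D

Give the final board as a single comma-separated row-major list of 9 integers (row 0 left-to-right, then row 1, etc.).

After move 1 (D):
5 2 1
0 4 8
6 7 3

After move 2 (U):
0 2 1
5 4 8
6 7 3

After move 3 (R):
2 0 1
5 4 8
6 7 3

After move 4 (L):
0 2 1
5 4 8
6 7 3

After move 5 (R):
2 0 1
5 4 8
6 7 3

After move 6 (L):
0 2 1
5 4 8
6 7 3

After move 7 (D):
5 2 1
0 4 8
6 7 3

After move 8 (D):
5 2 1
6 4 8
0 7 3

After move 9 (U):
5 2 1
0 4 8
6 7 3

After move 10 (U):
0 2 1
5 4 8
6 7 3

After move 11 (D):
5 2 1
0 4 8
6 7 3

Answer: 5, 2, 1, 0, 4, 8, 6, 7, 3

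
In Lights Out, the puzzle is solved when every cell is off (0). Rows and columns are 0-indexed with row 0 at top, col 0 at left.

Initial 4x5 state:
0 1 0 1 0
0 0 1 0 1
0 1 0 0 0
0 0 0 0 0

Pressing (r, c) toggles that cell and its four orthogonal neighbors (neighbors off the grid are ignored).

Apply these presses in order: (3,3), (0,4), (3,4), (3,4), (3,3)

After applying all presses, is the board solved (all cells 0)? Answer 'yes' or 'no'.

After press 1 at (3,3):
0 1 0 1 0
0 0 1 0 1
0 1 0 1 0
0 0 1 1 1

After press 2 at (0,4):
0 1 0 0 1
0 0 1 0 0
0 1 0 1 0
0 0 1 1 1

After press 3 at (3,4):
0 1 0 0 1
0 0 1 0 0
0 1 0 1 1
0 0 1 0 0

After press 4 at (3,4):
0 1 0 0 1
0 0 1 0 0
0 1 0 1 0
0 0 1 1 1

After press 5 at (3,3):
0 1 0 0 1
0 0 1 0 0
0 1 0 0 0
0 0 0 0 0

Lights still on: 4

Answer: no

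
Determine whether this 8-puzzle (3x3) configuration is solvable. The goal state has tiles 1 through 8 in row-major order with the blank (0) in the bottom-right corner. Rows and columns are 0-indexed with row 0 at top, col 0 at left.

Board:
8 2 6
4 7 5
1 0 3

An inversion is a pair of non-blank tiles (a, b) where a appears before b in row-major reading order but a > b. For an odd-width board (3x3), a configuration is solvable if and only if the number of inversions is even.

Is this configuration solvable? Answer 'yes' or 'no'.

Answer: no

Derivation:
Inversions (pairs i<j in row-major order where tile[i] > tile[j] > 0): 19
19 is odd, so the puzzle is not solvable.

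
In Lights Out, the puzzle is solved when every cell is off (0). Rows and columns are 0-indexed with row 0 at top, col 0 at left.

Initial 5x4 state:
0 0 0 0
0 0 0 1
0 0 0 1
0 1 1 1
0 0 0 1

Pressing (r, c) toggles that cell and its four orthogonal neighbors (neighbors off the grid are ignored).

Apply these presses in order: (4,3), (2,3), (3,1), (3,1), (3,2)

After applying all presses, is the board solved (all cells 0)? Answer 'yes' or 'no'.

Answer: yes

Derivation:
After press 1 at (4,3):
0 0 0 0
0 0 0 1
0 0 0 1
0 1 1 0
0 0 1 0

After press 2 at (2,3):
0 0 0 0
0 0 0 0
0 0 1 0
0 1 1 1
0 0 1 0

After press 3 at (3,1):
0 0 0 0
0 0 0 0
0 1 1 0
1 0 0 1
0 1 1 0

After press 4 at (3,1):
0 0 0 0
0 0 0 0
0 0 1 0
0 1 1 1
0 0 1 0

After press 5 at (3,2):
0 0 0 0
0 0 0 0
0 0 0 0
0 0 0 0
0 0 0 0

Lights still on: 0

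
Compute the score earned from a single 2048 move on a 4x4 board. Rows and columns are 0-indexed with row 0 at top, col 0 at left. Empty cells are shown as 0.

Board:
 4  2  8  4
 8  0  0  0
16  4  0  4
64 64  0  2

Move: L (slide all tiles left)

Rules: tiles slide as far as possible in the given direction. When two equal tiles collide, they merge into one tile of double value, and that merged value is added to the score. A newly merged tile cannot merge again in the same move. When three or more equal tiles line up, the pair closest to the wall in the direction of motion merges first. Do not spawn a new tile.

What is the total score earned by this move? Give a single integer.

Answer: 136

Derivation:
Slide left:
row 0: [4, 2, 8, 4] -> [4, 2, 8, 4]  score +0 (running 0)
row 1: [8, 0, 0, 0] -> [8, 0, 0, 0]  score +0 (running 0)
row 2: [16, 4, 0, 4] -> [16, 8, 0, 0]  score +8 (running 8)
row 3: [64, 64, 0, 2] -> [128, 2, 0, 0]  score +128 (running 136)
Board after move:
  4   2   8   4
  8   0   0   0
 16   8   0   0
128   2   0   0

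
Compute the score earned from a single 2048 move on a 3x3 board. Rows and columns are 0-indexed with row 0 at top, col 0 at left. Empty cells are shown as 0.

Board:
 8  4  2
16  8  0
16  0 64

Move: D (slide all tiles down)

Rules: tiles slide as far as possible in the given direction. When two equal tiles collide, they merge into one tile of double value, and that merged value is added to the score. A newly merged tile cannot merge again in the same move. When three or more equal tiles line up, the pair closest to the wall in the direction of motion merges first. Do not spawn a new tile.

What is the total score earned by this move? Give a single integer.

Answer: 32

Derivation:
Slide down:
col 0: [8, 16, 16] -> [0, 8, 32]  score +32 (running 32)
col 1: [4, 8, 0] -> [0, 4, 8]  score +0 (running 32)
col 2: [2, 0, 64] -> [0, 2, 64]  score +0 (running 32)
Board after move:
 0  0  0
 8  4  2
32  8 64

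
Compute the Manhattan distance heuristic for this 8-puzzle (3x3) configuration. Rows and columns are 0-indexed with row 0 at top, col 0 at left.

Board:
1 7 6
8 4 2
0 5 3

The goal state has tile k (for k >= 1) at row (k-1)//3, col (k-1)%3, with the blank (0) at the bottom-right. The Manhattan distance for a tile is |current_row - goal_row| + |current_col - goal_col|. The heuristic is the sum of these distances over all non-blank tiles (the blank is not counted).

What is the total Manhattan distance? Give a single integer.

Answer: 12

Derivation:
Tile 1: at (0,0), goal (0,0), distance |0-0|+|0-0| = 0
Tile 7: at (0,1), goal (2,0), distance |0-2|+|1-0| = 3
Tile 6: at (0,2), goal (1,2), distance |0-1|+|2-2| = 1
Tile 8: at (1,0), goal (2,1), distance |1-2|+|0-1| = 2
Tile 4: at (1,1), goal (1,0), distance |1-1|+|1-0| = 1
Tile 2: at (1,2), goal (0,1), distance |1-0|+|2-1| = 2
Tile 5: at (2,1), goal (1,1), distance |2-1|+|1-1| = 1
Tile 3: at (2,2), goal (0,2), distance |2-0|+|2-2| = 2
Sum: 0 + 3 + 1 + 2 + 1 + 2 + 1 + 2 = 12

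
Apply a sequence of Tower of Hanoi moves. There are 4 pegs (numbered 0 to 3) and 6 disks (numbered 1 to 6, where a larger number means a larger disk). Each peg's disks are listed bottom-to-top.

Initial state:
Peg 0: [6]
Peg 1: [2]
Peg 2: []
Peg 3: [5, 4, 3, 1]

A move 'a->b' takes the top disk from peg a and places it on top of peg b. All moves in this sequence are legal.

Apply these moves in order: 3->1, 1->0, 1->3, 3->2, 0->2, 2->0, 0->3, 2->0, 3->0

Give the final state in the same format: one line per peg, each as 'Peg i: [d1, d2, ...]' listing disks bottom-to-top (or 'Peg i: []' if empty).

Answer: Peg 0: [6, 2, 1]
Peg 1: []
Peg 2: []
Peg 3: [5, 4, 3]

Derivation:
After move 1 (3->1):
Peg 0: [6]
Peg 1: [2, 1]
Peg 2: []
Peg 3: [5, 4, 3]

After move 2 (1->0):
Peg 0: [6, 1]
Peg 1: [2]
Peg 2: []
Peg 3: [5, 4, 3]

After move 3 (1->3):
Peg 0: [6, 1]
Peg 1: []
Peg 2: []
Peg 3: [5, 4, 3, 2]

After move 4 (3->2):
Peg 0: [6, 1]
Peg 1: []
Peg 2: [2]
Peg 3: [5, 4, 3]

After move 5 (0->2):
Peg 0: [6]
Peg 1: []
Peg 2: [2, 1]
Peg 3: [5, 4, 3]

After move 6 (2->0):
Peg 0: [6, 1]
Peg 1: []
Peg 2: [2]
Peg 3: [5, 4, 3]

After move 7 (0->3):
Peg 0: [6]
Peg 1: []
Peg 2: [2]
Peg 3: [5, 4, 3, 1]

After move 8 (2->0):
Peg 0: [6, 2]
Peg 1: []
Peg 2: []
Peg 3: [5, 4, 3, 1]

After move 9 (3->0):
Peg 0: [6, 2, 1]
Peg 1: []
Peg 2: []
Peg 3: [5, 4, 3]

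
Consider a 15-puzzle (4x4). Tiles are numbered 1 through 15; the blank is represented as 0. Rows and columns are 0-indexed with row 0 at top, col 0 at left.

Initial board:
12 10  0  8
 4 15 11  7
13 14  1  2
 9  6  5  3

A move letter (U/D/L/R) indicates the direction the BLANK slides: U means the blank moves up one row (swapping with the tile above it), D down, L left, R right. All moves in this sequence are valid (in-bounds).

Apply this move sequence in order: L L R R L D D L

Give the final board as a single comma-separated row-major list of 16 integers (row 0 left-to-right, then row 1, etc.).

After move 1 (L):
12  0 10  8
 4 15 11  7
13 14  1  2
 9  6  5  3

After move 2 (L):
 0 12 10  8
 4 15 11  7
13 14  1  2
 9  6  5  3

After move 3 (R):
12  0 10  8
 4 15 11  7
13 14  1  2
 9  6  5  3

After move 4 (R):
12 10  0  8
 4 15 11  7
13 14  1  2
 9  6  5  3

After move 5 (L):
12  0 10  8
 4 15 11  7
13 14  1  2
 9  6  5  3

After move 6 (D):
12 15 10  8
 4  0 11  7
13 14  1  2
 9  6  5  3

After move 7 (D):
12 15 10  8
 4 14 11  7
13  0  1  2
 9  6  5  3

After move 8 (L):
12 15 10  8
 4 14 11  7
 0 13  1  2
 9  6  5  3

Answer: 12, 15, 10, 8, 4, 14, 11, 7, 0, 13, 1, 2, 9, 6, 5, 3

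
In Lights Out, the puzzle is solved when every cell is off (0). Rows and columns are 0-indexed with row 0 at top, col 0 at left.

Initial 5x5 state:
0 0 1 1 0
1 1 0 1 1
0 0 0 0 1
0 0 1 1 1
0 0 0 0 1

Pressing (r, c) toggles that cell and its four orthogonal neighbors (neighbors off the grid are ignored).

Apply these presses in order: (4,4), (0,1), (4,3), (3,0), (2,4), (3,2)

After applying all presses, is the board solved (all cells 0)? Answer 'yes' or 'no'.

After press 1 at (4,4):
0 0 1 1 0
1 1 0 1 1
0 0 0 0 1
0 0 1 1 0
0 0 0 1 0

After press 2 at (0,1):
1 1 0 1 0
1 0 0 1 1
0 0 0 0 1
0 0 1 1 0
0 0 0 1 0

After press 3 at (4,3):
1 1 0 1 0
1 0 0 1 1
0 0 0 0 1
0 0 1 0 0
0 0 1 0 1

After press 4 at (3,0):
1 1 0 1 0
1 0 0 1 1
1 0 0 0 1
1 1 1 0 0
1 0 1 0 1

After press 5 at (2,4):
1 1 0 1 0
1 0 0 1 0
1 0 0 1 0
1 1 1 0 1
1 0 1 0 1

After press 6 at (3,2):
1 1 0 1 0
1 0 0 1 0
1 0 1 1 0
1 0 0 1 1
1 0 0 0 1

Lights still on: 13

Answer: no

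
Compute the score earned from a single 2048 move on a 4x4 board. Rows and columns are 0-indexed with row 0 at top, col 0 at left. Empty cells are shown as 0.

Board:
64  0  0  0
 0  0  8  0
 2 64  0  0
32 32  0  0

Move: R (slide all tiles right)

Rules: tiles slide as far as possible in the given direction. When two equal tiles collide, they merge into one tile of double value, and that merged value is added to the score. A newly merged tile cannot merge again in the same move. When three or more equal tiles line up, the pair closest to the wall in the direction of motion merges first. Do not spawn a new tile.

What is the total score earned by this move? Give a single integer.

Answer: 64

Derivation:
Slide right:
row 0: [64, 0, 0, 0] -> [0, 0, 0, 64]  score +0 (running 0)
row 1: [0, 0, 8, 0] -> [0, 0, 0, 8]  score +0 (running 0)
row 2: [2, 64, 0, 0] -> [0, 0, 2, 64]  score +0 (running 0)
row 3: [32, 32, 0, 0] -> [0, 0, 0, 64]  score +64 (running 64)
Board after move:
 0  0  0 64
 0  0  0  8
 0  0  2 64
 0  0  0 64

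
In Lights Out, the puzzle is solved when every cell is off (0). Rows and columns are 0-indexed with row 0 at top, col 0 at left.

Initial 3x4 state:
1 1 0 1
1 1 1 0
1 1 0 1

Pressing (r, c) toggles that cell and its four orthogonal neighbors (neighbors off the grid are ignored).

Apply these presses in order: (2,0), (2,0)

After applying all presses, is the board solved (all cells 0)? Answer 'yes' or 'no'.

After press 1 at (2,0):
1 1 0 1
0 1 1 0
0 0 0 1

After press 2 at (2,0):
1 1 0 1
1 1 1 0
1 1 0 1

Lights still on: 9

Answer: no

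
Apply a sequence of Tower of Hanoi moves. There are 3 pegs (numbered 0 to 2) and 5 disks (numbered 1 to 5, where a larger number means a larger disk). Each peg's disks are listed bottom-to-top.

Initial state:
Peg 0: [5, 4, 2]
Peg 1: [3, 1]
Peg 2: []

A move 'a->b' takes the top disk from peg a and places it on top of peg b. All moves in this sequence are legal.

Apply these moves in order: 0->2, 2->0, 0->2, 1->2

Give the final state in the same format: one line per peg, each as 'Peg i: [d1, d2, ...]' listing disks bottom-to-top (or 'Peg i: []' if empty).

Answer: Peg 0: [5, 4]
Peg 1: [3]
Peg 2: [2, 1]

Derivation:
After move 1 (0->2):
Peg 0: [5, 4]
Peg 1: [3, 1]
Peg 2: [2]

After move 2 (2->0):
Peg 0: [5, 4, 2]
Peg 1: [3, 1]
Peg 2: []

After move 3 (0->2):
Peg 0: [5, 4]
Peg 1: [3, 1]
Peg 2: [2]

After move 4 (1->2):
Peg 0: [5, 4]
Peg 1: [3]
Peg 2: [2, 1]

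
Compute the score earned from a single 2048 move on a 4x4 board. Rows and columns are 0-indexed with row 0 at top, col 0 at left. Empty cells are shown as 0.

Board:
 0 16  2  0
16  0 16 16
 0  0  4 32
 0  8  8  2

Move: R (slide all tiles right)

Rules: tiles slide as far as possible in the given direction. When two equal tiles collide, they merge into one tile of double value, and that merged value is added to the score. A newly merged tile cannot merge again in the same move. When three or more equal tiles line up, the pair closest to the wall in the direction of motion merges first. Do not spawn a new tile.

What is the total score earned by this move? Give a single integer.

Slide right:
row 0: [0, 16, 2, 0] -> [0, 0, 16, 2]  score +0 (running 0)
row 1: [16, 0, 16, 16] -> [0, 0, 16, 32]  score +32 (running 32)
row 2: [0, 0, 4, 32] -> [0, 0, 4, 32]  score +0 (running 32)
row 3: [0, 8, 8, 2] -> [0, 0, 16, 2]  score +16 (running 48)
Board after move:
 0  0 16  2
 0  0 16 32
 0  0  4 32
 0  0 16  2

Answer: 48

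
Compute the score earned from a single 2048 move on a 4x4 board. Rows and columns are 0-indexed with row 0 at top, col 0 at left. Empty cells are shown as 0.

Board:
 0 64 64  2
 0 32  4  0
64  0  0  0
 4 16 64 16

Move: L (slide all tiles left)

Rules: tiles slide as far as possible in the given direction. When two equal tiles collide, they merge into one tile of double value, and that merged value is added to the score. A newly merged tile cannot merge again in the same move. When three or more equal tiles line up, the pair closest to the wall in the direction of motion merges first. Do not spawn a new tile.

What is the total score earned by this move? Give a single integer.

Answer: 128

Derivation:
Slide left:
row 0: [0, 64, 64, 2] -> [128, 2, 0, 0]  score +128 (running 128)
row 1: [0, 32, 4, 0] -> [32, 4, 0, 0]  score +0 (running 128)
row 2: [64, 0, 0, 0] -> [64, 0, 0, 0]  score +0 (running 128)
row 3: [4, 16, 64, 16] -> [4, 16, 64, 16]  score +0 (running 128)
Board after move:
128   2   0   0
 32   4   0   0
 64   0   0   0
  4  16  64  16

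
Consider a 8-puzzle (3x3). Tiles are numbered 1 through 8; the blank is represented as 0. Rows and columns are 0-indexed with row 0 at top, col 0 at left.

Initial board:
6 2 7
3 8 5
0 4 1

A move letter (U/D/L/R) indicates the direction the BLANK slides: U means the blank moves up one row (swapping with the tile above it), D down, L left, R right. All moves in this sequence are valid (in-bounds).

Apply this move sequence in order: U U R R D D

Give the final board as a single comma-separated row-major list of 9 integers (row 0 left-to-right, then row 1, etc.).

After move 1 (U):
6 2 7
0 8 5
3 4 1

After move 2 (U):
0 2 7
6 8 5
3 4 1

After move 3 (R):
2 0 7
6 8 5
3 4 1

After move 4 (R):
2 7 0
6 8 5
3 4 1

After move 5 (D):
2 7 5
6 8 0
3 4 1

After move 6 (D):
2 7 5
6 8 1
3 4 0

Answer: 2, 7, 5, 6, 8, 1, 3, 4, 0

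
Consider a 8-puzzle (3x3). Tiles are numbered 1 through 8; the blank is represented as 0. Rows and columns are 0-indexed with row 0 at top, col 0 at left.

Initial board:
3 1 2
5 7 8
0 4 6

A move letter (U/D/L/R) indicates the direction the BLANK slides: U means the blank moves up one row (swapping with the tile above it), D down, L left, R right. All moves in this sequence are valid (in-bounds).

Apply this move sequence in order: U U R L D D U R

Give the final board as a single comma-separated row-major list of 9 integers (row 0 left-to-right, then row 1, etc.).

After move 1 (U):
3 1 2
0 7 8
5 4 6

After move 2 (U):
0 1 2
3 7 8
5 4 6

After move 3 (R):
1 0 2
3 7 8
5 4 6

After move 4 (L):
0 1 2
3 7 8
5 4 6

After move 5 (D):
3 1 2
0 7 8
5 4 6

After move 6 (D):
3 1 2
5 7 8
0 4 6

After move 7 (U):
3 1 2
0 7 8
5 4 6

After move 8 (R):
3 1 2
7 0 8
5 4 6

Answer: 3, 1, 2, 7, 0, 8, 5, 4, 6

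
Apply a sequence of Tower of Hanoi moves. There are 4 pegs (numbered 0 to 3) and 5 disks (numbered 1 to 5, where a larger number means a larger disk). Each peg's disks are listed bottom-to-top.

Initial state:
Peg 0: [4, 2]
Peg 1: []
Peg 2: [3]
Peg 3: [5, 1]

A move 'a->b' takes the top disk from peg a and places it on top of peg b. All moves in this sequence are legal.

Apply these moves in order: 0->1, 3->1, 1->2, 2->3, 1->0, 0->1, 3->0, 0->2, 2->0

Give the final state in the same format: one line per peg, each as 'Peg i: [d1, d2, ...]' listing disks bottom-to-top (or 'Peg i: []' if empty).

Answer: Peg 0: [4, 1]
Peg 1: [2]
Peg 2: [3]
Peg 3: [5]

Derivation:
After move 1 (0->1):
Peg 0: [4]
Peg 1: [2]
Peg 2: [3]
Peg 3: [5, 1]

After move 2 (3->1):
Peg 0: [4]
Peg 1: [2, 1]
Peg 2: [3]
Peg 3: [5]

After move 3 (1->2):
Peg 0: [4]
Peg 1: [2]
Peg 2: [3, 1]
Peg 3: [5]

After move 4 (2->3):
Peg 0: [4]
Peg 1: [2]
Peg 2: [3]
Peg 3: [5, 1]

After move 5 (1->0):
Peg 0: [4, 2]
Peg 1: []
Peg 2: [3]
Peg 3: [5, 1]

After move 6 (0->1):
Peg 0: [4]
Peg 1: [2]
Peg 2: [3]
Peg 3: [5, 1]

After move 7 (3->0):
Peg 0: [4, 1]
Peg 1: [2]
Peg 2: [3]
Peg 3: [5]

After move 8 (0->2):
Peg 0: [4]
Peg 1: [2]
Peg 2: [3, 1]
Peg 3: [5]

After move 9 (2->0):
Peg 0: [4, 1]
Peg 1: [2]
Peg 2: [3]
Peg 3: [5]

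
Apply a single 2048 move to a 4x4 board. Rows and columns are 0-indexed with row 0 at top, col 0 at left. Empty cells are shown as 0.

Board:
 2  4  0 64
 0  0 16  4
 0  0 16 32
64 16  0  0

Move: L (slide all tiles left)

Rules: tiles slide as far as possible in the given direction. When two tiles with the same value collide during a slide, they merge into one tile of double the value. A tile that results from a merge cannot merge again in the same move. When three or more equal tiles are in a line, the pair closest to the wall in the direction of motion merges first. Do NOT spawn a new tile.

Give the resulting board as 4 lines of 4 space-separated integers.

Slide left:
row 0: [2, 4, 0, 64] -> [2, 4, 64, 0]
row 1: [0, 0, 16, 4] -> [16, 4, 0, 0]
row 2: [0, 0, 16, 32] -> [16, 32, 0, 0]
row 3: [64, 16, 0, 0] -> [64, 16, 0, 0]

Answer:  2  4 64  0
16  4  0  0
16 32  0  0
64 16  0  0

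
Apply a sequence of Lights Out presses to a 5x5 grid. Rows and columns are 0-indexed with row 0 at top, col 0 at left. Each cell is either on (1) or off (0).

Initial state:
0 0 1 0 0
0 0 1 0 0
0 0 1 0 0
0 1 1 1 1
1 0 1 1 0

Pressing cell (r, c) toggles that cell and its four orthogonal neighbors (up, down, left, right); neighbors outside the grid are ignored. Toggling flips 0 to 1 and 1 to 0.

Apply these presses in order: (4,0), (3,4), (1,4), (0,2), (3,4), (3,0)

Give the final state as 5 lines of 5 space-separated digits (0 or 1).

Answer: 0 1 0 1 1
0 0 0 1 1
1 0 1 0 1
0 0 1 1 1
1 1 1 1 0

Derivation:
After press 1 at (4,0):
0 0 1 0 0
0 0 1 0 0
0 0 1 0 0
1 1 1 1 1
0 1 1 1 0

After press 2 at (3,4):
0 0 1 0 0
0 0 1 0 0
0 0 1 0 1
1 1 1 0 0
0 1 1 1 1

After press 3 at (1,4):
0 0 1 0 1
0 0 1 1 1
0 0 1 0 0
1 1 1 0 0
0 1 1 1 1

After press 4 at (0,2):
0 1 0 1 1
0 0 0 1 1
0 0 1 0 0
1 1 1 0 0
0 1 1 1 1

After press 5 at (3,4):
0 1 0 1 1
0 0 0 1 1
0 0 1 0 1
1 1 1 1 1
0 1 1 1 0

After press 6 at (3,0):
0 1 0 1 1
0 0 0 1 1
1 0 1 0 1
0 0 1 1 1
1 1 1 1 0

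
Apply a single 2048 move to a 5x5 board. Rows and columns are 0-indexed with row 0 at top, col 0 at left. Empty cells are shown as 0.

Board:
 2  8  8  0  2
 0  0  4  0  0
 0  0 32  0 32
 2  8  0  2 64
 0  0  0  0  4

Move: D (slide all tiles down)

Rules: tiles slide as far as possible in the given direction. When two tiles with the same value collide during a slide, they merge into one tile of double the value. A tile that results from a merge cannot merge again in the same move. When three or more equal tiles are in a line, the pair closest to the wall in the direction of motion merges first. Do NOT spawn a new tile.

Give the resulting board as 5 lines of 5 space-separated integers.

Slide down:
col 0: [2, 0, 0, 2, 0] -> [0, 0, 0, 0, 4]
col 1: [8, 0, 0, 8, 0] -> [0, 0, 0, 0, 16]
col 2: [8, 4, 32, 0, 0] -> [0, 0, 8, 4, 32]
col 3: [0, 0, 0, 2, 0] -> [0, 0, 0, 0, 2]
col 4: [2, 0, 32, 64, 4] -> [0, 2, 32, 64, 4]

Answer:  0  0  0  0  0
 0  0  0  0  2
 0  0  8  0 32
 0  0  4  0 64
 4 16 32  2  4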